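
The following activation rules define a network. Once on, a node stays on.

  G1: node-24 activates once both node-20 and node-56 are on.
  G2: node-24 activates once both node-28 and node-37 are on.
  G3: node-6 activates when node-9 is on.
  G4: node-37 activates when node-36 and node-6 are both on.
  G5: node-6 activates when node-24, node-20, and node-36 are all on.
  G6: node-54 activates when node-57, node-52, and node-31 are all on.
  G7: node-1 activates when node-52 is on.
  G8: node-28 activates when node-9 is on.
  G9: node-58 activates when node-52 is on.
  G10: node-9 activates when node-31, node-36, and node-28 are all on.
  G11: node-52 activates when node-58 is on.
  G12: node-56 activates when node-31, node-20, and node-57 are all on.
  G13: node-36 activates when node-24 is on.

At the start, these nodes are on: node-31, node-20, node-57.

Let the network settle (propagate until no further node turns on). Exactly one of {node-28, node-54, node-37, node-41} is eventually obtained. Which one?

G12: node-31, node-20, and node-57 on → node-56 on.
node-20 and node-56 are on, so node-24 activates (G1).
G13: node-24 on → node-36 on.
node-24, node-20, and node-36 are on, so node-6 activates (G5).
G4: node-36 and node-6 on → node-37 on.
No rule produces node-41, and it is not given. node-54 would need node-57, node-52, and node-31 (G6), but node-52 never turns on. node-28 would need node-9 (G8), but node-9 never turns on.

node-37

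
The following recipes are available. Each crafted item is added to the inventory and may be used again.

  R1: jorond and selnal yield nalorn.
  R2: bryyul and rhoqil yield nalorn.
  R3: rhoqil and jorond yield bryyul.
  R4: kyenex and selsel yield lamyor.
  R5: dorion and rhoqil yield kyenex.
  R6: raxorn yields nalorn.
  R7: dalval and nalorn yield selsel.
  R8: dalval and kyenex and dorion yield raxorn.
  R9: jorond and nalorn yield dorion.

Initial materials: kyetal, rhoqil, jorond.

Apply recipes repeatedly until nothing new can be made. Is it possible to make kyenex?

rhoqil and jorond → bryyul (R3).
Using R2, bryyul and rhoqil make nalorn.
Using R9, jorond and nalorn make dorion.
dorion and rhoqil → kyenex (R5).

Yes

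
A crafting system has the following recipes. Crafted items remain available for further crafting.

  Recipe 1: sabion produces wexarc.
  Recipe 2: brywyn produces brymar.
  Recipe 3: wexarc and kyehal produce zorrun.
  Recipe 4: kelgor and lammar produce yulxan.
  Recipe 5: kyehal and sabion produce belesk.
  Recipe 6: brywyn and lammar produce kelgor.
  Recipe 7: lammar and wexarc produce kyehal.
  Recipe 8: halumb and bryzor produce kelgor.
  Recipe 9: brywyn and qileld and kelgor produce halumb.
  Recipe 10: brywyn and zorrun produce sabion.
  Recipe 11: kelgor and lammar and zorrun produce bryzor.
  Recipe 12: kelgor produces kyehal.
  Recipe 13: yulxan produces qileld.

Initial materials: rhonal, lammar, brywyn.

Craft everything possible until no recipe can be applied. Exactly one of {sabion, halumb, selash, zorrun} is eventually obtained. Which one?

halumb

Using Recipe 6, brywyn and lammar make kelgor.
Using Recipe 4, kelgor and lammar make yulxan.
yulxan → qileld (Recipe 13).
Using Recipe 9, brywyn, qileld, and kelgor make halumb.
zorrun would need wexarc and kyehal (Recipe 3), but wexarc is never obtained. sabion would need brywyn and zorrun (Recipe 10), but zorrun is never obtained. No rule produces selash, and it is not given.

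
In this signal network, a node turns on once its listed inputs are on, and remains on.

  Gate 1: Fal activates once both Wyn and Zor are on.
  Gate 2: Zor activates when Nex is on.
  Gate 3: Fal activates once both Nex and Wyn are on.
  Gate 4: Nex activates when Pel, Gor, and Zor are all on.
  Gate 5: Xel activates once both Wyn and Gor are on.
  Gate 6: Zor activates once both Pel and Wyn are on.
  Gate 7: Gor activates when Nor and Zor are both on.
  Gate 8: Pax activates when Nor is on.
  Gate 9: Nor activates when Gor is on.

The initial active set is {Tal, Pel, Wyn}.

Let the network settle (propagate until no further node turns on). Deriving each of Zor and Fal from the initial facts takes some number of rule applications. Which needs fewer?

Zor: Gate 6: Pel and Wyn on → Zor on. [1 rule application]
Fal: Pel and Wyn are on, so Zor activates (Gate 6). Gate 1: Wyn and Zor on → Fal on. [2 rule applications]
Zor needs fewer.

Zor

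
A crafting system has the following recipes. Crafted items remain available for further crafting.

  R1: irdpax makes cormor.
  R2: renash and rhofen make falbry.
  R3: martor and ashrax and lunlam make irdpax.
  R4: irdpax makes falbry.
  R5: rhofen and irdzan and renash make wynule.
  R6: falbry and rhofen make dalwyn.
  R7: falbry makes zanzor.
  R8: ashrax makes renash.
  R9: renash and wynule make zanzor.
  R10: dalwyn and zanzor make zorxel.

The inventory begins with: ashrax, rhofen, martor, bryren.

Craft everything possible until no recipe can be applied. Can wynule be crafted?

No

wynule would need rhofen, irdzan, and renash (R5), but irdzan is never obtained.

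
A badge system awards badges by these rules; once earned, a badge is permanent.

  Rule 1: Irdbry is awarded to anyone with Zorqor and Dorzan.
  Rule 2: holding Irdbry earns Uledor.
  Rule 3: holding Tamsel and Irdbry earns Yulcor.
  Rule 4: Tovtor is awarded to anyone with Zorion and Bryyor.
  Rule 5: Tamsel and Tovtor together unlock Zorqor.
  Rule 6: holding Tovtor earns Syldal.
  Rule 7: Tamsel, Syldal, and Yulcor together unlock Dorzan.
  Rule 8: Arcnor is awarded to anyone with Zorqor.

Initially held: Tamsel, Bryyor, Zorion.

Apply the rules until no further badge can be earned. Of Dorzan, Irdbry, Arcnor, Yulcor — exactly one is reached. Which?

Arcnor

With Zorion and Bryyor, Tovtor is earned (Rule 4).
With Tamsel and Tovtor, Zorqor is earned (Rule 5).
With Zorqor, Arcnor is earned (Rule 8).
Irdbry would need Zorqor and Dorzan (Rule 1), but Dorzan is never earned. Dorzan would need Tamsel, Syldal, and Yulcor (Rule 7), but Yulcor is never earned. Yulcor would need Tamsel and Irdbry (Rule 3), but Irdbry is never earned.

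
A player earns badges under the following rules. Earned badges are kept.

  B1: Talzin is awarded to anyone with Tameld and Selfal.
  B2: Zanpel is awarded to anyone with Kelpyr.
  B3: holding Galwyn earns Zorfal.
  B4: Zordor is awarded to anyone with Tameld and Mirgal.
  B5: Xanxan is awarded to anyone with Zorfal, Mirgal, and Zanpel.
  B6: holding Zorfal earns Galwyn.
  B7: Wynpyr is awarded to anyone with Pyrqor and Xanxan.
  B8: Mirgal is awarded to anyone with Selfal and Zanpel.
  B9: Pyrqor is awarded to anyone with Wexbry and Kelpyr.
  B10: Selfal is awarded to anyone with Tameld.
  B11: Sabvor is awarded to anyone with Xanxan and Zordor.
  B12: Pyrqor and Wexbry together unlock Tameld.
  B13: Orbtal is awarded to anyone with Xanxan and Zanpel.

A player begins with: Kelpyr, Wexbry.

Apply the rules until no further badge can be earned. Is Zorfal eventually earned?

No

Zorfal would need Galwyn (B3), but Galwyn is never earned.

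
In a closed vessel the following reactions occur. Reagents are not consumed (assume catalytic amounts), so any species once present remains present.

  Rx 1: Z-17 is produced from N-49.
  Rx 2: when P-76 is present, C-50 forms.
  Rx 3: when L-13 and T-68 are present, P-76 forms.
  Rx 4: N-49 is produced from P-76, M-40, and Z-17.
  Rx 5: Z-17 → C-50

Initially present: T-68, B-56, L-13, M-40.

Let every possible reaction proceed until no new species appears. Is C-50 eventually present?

Yes

L-13 and T-68 present → P-76 forms (Rx 3).
P-76 present → C-50 forms (Rx 2).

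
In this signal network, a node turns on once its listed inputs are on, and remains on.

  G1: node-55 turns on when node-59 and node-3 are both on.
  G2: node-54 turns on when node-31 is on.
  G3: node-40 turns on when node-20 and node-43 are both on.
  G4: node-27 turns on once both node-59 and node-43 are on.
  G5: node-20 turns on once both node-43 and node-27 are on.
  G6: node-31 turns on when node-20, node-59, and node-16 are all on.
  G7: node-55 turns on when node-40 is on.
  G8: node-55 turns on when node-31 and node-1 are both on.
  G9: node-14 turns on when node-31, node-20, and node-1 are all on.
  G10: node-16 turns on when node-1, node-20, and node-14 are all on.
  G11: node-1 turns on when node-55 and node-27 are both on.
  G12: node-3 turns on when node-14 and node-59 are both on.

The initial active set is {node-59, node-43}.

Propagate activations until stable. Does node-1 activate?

node-59 and node-43 are on, so node-27 turns on (G4).
node-43 and node-27 are on, so node-20 turns on (G5).
G3: node-20 and node-43 on → node-40 on.
node-40 is on, so node-55 turns on (G7).
G11: node-55 and node-27 on → node-1 on.

Yes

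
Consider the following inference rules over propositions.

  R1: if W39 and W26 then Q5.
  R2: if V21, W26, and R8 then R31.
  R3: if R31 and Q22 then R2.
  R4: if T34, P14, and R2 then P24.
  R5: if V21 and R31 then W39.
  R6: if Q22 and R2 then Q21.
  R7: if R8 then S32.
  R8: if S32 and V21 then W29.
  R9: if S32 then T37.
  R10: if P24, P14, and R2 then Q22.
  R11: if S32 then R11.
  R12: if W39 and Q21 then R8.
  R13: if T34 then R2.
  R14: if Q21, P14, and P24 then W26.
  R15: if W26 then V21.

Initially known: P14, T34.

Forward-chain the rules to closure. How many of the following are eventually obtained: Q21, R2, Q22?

3

T34 holds, so R2 follows (R13).
From T34, P14, and R2, R4 gives P24.
P24, P14, and R2 hold, so Q22 follows (R10).
Q22 and R2 hold, so Q21 follows (R6).
Q21: reached.
R2: reached.
Q22: reached.
All 3 are reached.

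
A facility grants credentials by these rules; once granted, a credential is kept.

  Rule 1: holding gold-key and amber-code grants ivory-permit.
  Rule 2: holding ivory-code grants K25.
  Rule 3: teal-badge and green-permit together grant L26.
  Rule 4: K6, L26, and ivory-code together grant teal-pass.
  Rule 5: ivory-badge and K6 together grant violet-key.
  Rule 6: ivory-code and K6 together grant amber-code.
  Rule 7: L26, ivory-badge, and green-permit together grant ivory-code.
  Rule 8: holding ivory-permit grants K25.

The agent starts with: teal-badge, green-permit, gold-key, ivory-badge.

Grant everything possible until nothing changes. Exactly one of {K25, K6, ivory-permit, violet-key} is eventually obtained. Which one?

Holding teal-badge and green-permit grants L26 (Rule 3).
Holding L26, ivory-badge, and green-permit grants ivory-code (Rule 7).
Holding ivory-code grants K25 (Rule 2).
violet-key would need ivory-badge and K6 (Rule 5), but K6 is never granted. ivory-permit would need gold-key and amber-code (Rule 1), but amber-code is never granted. No rule produces K6, and it is not given.

K25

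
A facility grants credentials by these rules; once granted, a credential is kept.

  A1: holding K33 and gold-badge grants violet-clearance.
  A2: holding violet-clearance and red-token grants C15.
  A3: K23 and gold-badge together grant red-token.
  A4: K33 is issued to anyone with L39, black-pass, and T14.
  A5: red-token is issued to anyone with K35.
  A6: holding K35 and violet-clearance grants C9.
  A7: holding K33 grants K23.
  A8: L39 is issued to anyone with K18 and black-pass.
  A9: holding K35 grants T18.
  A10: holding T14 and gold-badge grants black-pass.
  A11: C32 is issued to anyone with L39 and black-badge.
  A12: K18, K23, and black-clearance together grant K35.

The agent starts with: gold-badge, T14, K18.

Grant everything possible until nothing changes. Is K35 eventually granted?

No

K35 would need K18, K23, and black-clearance (A12), but black-clearance is never granted.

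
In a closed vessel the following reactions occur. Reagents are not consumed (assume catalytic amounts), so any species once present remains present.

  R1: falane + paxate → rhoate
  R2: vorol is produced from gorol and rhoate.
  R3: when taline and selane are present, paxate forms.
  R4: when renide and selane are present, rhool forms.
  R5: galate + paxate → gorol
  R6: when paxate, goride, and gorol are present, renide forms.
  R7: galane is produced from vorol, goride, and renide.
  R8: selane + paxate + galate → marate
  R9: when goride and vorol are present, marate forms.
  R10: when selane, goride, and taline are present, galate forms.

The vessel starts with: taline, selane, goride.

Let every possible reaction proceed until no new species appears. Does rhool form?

Yes

selane, goride, and taline present → galate forms (R10).
taline and selane present → paxate forms (R3).
galate and paxate present → gorol forms (R5).
paxate, goride, and gorol present → renide forms (R6).
renide and selane present → rhool forms (R4).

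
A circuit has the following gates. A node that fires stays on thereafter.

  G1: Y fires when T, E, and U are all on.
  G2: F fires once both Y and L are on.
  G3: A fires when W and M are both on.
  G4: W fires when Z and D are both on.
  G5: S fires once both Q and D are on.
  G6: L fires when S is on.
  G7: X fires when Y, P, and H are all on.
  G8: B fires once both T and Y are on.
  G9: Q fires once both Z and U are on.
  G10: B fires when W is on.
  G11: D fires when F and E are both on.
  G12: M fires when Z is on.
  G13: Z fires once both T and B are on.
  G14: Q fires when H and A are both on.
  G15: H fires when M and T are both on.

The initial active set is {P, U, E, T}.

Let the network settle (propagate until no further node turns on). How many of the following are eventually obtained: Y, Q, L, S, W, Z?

G1: T, E, and U on → Y on.
G8: T and Y on → B on.
T and B are on, so Z fires (G13).
Z and U are on, so Q fires (G9).
Y: reached.
Q: reached.
L would need S (G6), but S never turns on.
S would need Q and D (G5), but D never turns on.
W would need Z and D (G4), but D never turns on.
Z: reached.
Reached: Y, Q, and Z — 3 of the 6.

3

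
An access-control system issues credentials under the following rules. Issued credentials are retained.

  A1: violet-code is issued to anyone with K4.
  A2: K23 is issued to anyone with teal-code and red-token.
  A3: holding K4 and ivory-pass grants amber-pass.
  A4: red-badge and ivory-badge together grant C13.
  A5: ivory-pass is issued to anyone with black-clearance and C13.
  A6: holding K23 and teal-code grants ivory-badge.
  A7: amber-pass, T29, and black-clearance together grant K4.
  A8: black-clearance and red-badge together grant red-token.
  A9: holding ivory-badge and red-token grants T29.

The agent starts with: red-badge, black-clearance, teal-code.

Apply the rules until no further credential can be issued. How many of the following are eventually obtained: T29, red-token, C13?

3

Holding black-clearance and red-badge grants red-token (A8).
Holding teal-code and red-token grants K23 (A2).
Holding K23 and teal-code grants ivory-badge (A6).
Holding ivory-badge and red-token grants T29 (A9).
Holding red-badge and ivory-badge grants C13 (A4).
T29: reached.
red-token: reached.
C13: reached.
All 3 are reached.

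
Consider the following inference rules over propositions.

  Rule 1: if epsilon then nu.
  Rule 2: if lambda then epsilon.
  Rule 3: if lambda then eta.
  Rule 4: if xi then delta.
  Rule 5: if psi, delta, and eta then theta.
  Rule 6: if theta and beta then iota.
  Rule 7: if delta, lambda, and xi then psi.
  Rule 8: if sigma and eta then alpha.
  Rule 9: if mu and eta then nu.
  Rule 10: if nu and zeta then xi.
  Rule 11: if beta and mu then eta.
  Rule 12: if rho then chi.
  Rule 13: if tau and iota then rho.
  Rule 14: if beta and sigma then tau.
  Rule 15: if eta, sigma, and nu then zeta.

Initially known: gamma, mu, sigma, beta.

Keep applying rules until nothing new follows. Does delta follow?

beta and mu hold, so eta follows (Rule 11).
mu and eta hold, so nu follows (Rule 9).
eta, sigma, and nu hold, so zeta follows (Rule 15).
From nu and zeta, Rule 10 gives xi.
xi holds, so delta follows (Rule 4).

Yes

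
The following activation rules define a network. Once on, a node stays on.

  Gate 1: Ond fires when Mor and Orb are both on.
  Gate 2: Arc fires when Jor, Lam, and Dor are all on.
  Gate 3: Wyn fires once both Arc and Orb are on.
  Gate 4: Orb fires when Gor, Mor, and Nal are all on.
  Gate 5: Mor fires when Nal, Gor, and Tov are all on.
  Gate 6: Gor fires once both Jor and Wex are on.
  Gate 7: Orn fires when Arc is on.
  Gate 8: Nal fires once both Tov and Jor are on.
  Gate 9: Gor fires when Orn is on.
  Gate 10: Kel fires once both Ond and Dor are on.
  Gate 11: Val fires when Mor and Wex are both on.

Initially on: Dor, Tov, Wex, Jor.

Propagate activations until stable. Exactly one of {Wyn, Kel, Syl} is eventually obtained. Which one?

Kel

Gate 6: Jor and Wex on → Gor on.
Gate 8: Tov and Jor on → Nal on.
Gate 5: Nal, Gor, and Tov on → Mor on.
Gate 4: Gor, Mor, and Nal on → Orb on.
Gate 1: Mor and Orb on → Ond on.
Ond and Dor are on, so Kel fires (Gate 10).
Wyn would need Arc and Orb (Gate 3), but Arc never turns on. No rule produces Syl, and it is not given.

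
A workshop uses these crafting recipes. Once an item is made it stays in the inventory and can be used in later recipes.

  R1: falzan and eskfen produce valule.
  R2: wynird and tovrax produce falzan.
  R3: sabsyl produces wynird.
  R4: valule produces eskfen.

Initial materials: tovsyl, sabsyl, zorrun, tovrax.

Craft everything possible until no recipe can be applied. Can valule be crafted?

No

valule would need falzan and eskfen (R1), but eskfen is never obtained.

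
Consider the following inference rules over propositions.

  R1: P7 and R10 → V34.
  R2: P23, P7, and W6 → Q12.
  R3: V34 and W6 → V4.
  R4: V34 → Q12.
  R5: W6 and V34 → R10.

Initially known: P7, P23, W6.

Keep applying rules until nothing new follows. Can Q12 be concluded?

P23, P7, and W6 hold, so Q12 follows (R2).

Yes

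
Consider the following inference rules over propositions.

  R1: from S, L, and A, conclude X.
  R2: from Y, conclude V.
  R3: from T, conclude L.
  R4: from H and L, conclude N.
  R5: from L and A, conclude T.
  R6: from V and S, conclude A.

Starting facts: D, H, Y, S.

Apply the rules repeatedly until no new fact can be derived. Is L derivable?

L would need T (R3), but T is never established.

No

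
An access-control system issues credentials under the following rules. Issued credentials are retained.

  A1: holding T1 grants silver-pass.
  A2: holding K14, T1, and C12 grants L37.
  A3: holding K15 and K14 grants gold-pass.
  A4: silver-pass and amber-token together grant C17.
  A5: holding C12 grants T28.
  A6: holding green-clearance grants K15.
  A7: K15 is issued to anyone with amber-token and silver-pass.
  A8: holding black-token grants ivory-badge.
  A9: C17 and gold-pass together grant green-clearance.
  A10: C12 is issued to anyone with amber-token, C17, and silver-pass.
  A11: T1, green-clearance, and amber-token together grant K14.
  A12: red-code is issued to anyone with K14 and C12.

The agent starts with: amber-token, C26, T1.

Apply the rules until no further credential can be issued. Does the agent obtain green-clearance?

No

green-clearance would need C17 and gold-pass (A9), but gold-pass is never granted.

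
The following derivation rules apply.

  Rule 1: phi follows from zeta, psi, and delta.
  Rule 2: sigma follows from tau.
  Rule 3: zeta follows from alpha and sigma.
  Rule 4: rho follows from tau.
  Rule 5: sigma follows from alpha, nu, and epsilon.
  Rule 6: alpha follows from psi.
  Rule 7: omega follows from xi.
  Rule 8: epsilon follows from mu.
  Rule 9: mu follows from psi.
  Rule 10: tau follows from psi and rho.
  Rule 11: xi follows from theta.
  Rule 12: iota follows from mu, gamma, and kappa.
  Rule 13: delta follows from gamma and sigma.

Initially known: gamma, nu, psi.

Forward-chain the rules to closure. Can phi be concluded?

From psi, Rule 6 gives alpha.
psi holds, so mu follows (Rule 9).
From mu, Rule 8 gives epsilon.
alpha, nu, and epsilon hold, so sigma follows (Rule 5).
gamma and sigma hold, so delta follows (Rule 13).
alpha and sigma hold, so zeta follows (Rule 3).
zeta, psi, and delta hold, so phi follows (Rule 1).

Yes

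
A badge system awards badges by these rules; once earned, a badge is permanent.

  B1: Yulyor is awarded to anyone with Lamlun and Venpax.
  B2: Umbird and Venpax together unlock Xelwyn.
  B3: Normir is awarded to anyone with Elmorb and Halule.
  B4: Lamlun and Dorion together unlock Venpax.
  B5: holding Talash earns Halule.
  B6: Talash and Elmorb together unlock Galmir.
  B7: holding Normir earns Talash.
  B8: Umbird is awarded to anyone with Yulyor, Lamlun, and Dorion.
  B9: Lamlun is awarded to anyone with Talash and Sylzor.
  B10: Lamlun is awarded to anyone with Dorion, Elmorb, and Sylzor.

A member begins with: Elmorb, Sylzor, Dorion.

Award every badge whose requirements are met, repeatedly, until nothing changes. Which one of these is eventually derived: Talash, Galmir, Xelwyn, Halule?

Xelwyn

With Dorion, Elmorb, and Sylzor, Lamlun is earned (B10).
With Lamlun and Dorion, Venpax is earned (B4).
With Lamlun and Venpax, Yulyor is earned (B1).
With Yulyor, Lamlun, and Dorion, Umbird is earned (B8).
With Umbird and Venpax, Xelwyn is earned (B2).
Halule would need Talash (B5), but Talash is never earned. Galmir would need Talash and Elmorb (B6), but Talash is never earned. Talash would need Normir (B7), but Normir is never earned.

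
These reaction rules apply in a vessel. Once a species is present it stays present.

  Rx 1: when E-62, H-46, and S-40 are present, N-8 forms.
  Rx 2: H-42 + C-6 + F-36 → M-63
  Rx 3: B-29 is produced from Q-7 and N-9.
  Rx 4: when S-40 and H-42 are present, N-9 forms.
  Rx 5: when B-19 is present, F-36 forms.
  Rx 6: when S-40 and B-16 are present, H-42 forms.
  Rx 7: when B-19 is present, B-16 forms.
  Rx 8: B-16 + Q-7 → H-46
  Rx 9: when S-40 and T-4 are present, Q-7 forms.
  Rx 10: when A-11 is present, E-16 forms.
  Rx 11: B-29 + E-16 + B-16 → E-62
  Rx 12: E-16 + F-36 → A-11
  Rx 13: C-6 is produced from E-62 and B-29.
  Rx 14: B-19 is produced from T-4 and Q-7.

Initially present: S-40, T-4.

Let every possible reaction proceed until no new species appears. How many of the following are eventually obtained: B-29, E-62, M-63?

1

S-40 and T-4 present → Q-7 forms (Rx 9).
T-4 and Q-7 present → B-19 forms (Rx 14).
B-19 present → B-16 forms (Rx 7).
S-40 and B-16 present → H-42 forms (Rx 6).
S-40 and H-42 present → N-9 forms (Rx 4).
Q-7 and N-9 present → B-29 forms (Rx 3).
B-29: reached.
E-62 would need B-29, E-16, and B-16 (Rx 11), but E-16 never forms.
M-63 would need H-42, C-6, and F-36 (Rx 2), but C-6 never forms.
Reached: B-29 — 1 of the 3.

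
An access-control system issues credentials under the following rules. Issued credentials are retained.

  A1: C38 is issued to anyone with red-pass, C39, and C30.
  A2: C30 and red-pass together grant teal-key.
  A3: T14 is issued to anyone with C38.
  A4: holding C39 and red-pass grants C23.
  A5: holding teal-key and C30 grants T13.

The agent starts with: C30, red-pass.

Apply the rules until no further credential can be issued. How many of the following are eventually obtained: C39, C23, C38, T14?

0

No rule produces C39, and it is not given.
C23 would need C39 and red-pass (A4), but C39 is never granted.
C38 would need red-pass, C39, and C30 (A1), but C39 is never granted.
T14 would need C38 (A3), but C38 is never granted.
None of the 4 are reached.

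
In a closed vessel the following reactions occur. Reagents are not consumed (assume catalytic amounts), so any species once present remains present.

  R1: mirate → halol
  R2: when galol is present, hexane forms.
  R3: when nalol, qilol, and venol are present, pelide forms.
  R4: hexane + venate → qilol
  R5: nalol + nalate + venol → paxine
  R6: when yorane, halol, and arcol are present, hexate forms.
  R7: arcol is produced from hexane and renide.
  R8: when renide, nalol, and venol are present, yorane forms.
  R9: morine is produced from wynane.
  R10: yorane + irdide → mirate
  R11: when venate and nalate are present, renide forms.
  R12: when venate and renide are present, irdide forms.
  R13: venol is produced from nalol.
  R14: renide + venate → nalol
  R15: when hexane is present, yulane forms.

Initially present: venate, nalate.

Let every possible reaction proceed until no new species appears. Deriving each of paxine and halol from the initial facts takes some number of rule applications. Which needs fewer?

paxine

paxine: venate and nalate present → renide forms (R11). renide and venate present → nalol forms (R14). nalol present → venol forms (R13). nalol, nalate, and venol present → paxine forms (R5). [4 rule applications]
halol: venate and nalate present → renide forms (R11). renide and venate present → nalol forms (R14). venate and renide present → irdide forms (R12). nalol present → venol forms (R13). renide, nalol, and venol present → yorane forms (R8). yorane and irdide present → mirate forms (R10). mirate present → halol forms (R1). [7 rule applications]
paxine needs fewer.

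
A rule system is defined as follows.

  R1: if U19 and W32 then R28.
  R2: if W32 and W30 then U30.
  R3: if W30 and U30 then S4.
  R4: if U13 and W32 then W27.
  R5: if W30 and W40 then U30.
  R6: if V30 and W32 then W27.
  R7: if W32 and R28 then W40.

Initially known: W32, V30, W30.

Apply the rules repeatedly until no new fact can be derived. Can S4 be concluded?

W32 and W30 hold, so U30 follows (R2).
From W30 and U30, R3 gives S4.

Yes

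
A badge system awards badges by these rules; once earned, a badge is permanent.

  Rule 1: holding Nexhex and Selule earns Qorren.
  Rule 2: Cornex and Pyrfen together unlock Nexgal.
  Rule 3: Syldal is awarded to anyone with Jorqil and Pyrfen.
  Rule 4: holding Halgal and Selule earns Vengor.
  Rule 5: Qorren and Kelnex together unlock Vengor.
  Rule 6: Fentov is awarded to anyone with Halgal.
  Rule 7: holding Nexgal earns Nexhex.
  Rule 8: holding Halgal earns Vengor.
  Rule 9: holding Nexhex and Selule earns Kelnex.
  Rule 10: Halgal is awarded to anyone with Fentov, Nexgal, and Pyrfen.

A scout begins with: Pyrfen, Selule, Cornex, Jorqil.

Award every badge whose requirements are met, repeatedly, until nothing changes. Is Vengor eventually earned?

With Cornex and Pyrfen, Nexgal is earned (Rule 2).
With Nexgal, Nexhex is earned (Rule 7).
With Nexhex and Selule, Qorren is earned (Rule 1).
With Nexhex and Selule, Kelnex is earned (Rule 9).
With Qorren and Kelnex, Vengor is earned (Rule 5).

Yes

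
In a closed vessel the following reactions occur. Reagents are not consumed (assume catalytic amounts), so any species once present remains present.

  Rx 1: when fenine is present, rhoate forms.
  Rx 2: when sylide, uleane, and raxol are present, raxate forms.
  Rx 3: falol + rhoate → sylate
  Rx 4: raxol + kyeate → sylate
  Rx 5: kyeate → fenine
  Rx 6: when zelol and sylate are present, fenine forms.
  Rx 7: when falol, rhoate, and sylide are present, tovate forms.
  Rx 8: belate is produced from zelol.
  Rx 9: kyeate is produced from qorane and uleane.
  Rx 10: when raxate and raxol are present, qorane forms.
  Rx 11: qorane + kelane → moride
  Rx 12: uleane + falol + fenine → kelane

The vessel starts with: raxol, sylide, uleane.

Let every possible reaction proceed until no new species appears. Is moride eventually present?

moride would need qorane and kelane (Rx 11), but kelane never forms.

No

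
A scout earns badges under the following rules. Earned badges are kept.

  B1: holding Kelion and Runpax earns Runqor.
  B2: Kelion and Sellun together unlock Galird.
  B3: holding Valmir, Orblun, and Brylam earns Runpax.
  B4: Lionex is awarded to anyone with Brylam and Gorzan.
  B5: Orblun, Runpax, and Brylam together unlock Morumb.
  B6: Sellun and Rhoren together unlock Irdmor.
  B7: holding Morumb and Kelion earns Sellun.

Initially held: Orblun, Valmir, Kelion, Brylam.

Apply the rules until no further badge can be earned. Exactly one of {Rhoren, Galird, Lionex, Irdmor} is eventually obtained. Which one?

Galird

With Valmir, Orblun, and Brylam, Runpax is earned (B3).
With Orblun, Runpax, and Brylam, Morumb is earned (B5).
With Morumb and Kelion, Sellun is earned (B7).
With Kelion and Sellun, Galird is earned (B2).
Lionex would need Brylam and Gorzan (B4), but Gorzan is never earned. No rule produces Rhoren, and it is not given. Irdmor would need Sellun and Rhoren (B6), but Rhoren is never earned.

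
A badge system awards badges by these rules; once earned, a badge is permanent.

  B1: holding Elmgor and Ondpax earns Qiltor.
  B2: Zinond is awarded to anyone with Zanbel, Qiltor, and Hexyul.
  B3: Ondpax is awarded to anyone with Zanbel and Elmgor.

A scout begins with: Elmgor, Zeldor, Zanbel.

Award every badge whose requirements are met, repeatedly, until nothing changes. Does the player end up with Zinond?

No

Zinond would need Zanbel, Qiltor, and Hexyul (B2), but Hexyul is never earned.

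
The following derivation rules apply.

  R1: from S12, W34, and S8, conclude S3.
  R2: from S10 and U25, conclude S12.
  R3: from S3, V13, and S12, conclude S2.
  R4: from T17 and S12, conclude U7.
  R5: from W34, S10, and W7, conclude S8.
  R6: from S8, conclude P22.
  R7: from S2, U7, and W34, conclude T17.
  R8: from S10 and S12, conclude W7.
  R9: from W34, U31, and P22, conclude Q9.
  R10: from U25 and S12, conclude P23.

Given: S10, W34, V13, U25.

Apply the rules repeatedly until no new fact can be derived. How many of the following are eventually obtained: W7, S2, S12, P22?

4

S10 and U25 hold, so S12 follows (R2).
From S10 and S12, R8 gives W7.
From W34, S10, and W7, R5 gives S8.
S8 holds, so P22 follows (R6).
S12, W34, and S8 hold, so S3 follows (R1).
From S3, V13, and S12, R3 gives S2.
W7: reached.
S2: reached.
S12: reached.
P22: reached.
All 4 are reached.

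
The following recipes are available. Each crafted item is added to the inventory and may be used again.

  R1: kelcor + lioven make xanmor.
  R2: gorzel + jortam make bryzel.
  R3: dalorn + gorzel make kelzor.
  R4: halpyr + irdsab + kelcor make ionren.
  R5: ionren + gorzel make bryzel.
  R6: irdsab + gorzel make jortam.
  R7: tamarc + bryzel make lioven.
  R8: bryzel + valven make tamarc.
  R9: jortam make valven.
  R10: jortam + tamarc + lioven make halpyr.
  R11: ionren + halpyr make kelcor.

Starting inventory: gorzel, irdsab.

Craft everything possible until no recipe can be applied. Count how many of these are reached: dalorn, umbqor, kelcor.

0

No rule produces dalorn, and it is not given.
No rule produces umbqor, and it is not given.
kelcor would need ionren and halpyr (R11), but ionren is never obtained.
None of the 3 are reached.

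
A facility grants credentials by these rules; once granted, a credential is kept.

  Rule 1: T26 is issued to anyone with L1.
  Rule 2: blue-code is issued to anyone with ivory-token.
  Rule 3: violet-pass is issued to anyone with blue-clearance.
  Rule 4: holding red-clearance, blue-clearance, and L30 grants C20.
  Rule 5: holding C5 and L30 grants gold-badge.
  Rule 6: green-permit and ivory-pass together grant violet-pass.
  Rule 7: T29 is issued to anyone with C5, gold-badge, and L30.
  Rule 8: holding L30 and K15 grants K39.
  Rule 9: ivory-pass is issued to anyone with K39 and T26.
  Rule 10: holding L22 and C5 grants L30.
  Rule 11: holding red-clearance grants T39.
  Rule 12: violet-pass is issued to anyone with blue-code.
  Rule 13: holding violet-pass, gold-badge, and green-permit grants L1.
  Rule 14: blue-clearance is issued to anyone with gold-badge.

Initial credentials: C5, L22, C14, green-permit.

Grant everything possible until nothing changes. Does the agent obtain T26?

Holding L22 and C5 grants L30 (Rule 10).
Holding C5 and L30 grants gold-badge (Rule 5).
Holding gold-badge grants blue-clearance (Rule 14).
Holding blue-clearance grants violet-pass (Rule 3).
Holding violet-pass, gold-badge, and green-permit grants L1 (Rule 13).
Holding L1 grants T26 (Rule 1).

Yes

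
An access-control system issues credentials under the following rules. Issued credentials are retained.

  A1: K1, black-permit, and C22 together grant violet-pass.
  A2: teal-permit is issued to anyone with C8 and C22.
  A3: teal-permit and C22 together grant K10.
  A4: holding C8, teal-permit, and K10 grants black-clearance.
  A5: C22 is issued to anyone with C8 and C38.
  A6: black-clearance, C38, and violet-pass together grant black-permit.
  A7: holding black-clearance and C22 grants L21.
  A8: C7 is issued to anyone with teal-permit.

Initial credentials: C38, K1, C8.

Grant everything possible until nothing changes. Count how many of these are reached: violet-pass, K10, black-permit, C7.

Holding C8 and C38 grants C22 (A5).
Holding C8 and C22 grants teal-permit (A2).
Holding teal-permit and C22 grants K10 (A3).
Holding teal-permit grants C7 (A8).
violet-pass would need K1, black-permit, and C22 (A1), but black-permit is never granted.
K10: reached.
black-permit would need black-clearance, C38, and violet-pass (A6), but violet-pass is never granted.
C7: reached.
Reached: K10 and C7 — 2 of the 4.

2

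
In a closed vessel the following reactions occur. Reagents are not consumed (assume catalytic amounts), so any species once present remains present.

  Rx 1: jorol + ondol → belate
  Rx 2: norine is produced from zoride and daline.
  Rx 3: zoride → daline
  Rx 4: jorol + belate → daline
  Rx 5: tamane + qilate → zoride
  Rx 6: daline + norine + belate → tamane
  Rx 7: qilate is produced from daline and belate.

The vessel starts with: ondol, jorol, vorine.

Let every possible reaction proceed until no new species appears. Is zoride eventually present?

zoride would need tamane and qilate (Rx 5), but tamane never forms.

No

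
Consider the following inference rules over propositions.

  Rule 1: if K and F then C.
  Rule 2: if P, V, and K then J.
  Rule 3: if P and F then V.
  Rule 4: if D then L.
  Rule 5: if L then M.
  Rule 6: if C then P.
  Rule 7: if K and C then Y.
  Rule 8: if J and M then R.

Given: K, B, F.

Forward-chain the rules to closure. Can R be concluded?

No

R would need J and M (Rule 8), but M is never established.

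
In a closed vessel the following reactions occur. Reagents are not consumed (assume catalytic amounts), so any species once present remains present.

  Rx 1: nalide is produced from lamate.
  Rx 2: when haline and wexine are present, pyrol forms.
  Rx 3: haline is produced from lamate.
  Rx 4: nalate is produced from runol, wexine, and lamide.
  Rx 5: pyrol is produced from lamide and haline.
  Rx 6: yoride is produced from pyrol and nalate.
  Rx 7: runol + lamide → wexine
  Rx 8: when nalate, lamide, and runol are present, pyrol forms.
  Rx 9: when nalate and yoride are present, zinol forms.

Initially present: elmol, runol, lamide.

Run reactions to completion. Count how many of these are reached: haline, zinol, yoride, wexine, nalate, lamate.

runol and lamide present → wexine forms (Rx 7).
runol, wexine, and lamide present → nalate forms (Rx 4).
nalate, lamide, and runol present → pyrol forms (Rx 8).
pyrol and nalate present → yoride forms (Rx 6).
nalate and yoride present → zinol forms (Rx 9).
haline would need lamate (Rx 3), but lamate never forms.
zinol: reached.
yoride: reached.
wexine: reached.
nalate: reached.
No rule produces lamate, and it is not given.
Reached: zinol, yoride, wexine, and nalate — 4 of the 6.

4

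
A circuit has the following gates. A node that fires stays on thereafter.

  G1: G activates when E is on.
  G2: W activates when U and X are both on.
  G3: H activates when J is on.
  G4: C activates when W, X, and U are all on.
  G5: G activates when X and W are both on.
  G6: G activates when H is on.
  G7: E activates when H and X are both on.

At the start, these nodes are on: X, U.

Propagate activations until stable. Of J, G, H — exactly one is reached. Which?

G2: U and X on → W on.
X and W are on, so G activates (G5).
No rule produces J, and it is not given. H would need J (G3), but J never turns on.

G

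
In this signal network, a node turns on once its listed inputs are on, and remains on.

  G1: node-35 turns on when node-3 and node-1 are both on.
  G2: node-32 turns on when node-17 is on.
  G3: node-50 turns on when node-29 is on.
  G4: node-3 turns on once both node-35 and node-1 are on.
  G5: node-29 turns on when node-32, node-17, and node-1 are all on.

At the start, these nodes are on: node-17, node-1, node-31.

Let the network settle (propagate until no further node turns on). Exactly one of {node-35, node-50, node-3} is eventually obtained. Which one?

node-50

G2: node-17 on → node-32 on.
node-32, node-17, and node-1 are on, so node-29 turns on (G5).
G3: node-29 on → node-50 on.
node-3 would need node-35 and node-1 (G4), but node-35 never turns on. node-35 would need node-3 and node-1 (G1), but node-3 never turns on.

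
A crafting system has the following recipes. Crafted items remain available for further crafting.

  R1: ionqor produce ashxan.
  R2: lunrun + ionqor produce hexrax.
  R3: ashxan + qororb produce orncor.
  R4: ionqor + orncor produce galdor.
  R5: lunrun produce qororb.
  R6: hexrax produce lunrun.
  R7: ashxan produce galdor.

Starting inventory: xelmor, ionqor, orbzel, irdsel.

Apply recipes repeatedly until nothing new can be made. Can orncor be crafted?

orncor would need ashxan and qororb (R3), but qororb is never obtained.

No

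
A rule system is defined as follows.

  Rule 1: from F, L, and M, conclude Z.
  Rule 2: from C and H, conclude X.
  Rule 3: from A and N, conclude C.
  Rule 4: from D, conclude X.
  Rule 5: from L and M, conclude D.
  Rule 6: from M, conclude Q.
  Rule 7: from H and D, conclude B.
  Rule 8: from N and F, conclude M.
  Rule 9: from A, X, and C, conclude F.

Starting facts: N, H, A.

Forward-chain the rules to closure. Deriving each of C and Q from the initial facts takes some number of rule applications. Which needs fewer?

C

C: A and N hold, so C follows (Rule 3). [1 rule application]
Q: From A and N, Rule 3 gives C. From C and H, Rule 2 gives X. From A, X, and C, Rule 9 gives F. N and F hold, so M follows (Rule 8). From M, Rule 6 gives Q. [5 rule applications]
C needs fewer.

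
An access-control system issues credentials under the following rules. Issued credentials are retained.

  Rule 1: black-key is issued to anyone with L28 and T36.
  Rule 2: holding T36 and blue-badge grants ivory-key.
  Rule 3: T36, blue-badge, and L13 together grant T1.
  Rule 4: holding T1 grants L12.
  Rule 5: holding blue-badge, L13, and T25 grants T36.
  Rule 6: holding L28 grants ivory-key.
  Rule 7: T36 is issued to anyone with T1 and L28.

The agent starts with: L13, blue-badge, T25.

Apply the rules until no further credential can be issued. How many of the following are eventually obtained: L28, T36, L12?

2

Holding blue-badge, L13, and T25 grants T36 (Rule 5).
Holding T36, blue-badge, and L13 grants T1 (Rule 3).
Holding T1 grants L12 (Rule 4).
No rule produces L28, and it is not given.
T36: reached.
L12: reached.
Reached: T36 and L12 — 2 of the 3.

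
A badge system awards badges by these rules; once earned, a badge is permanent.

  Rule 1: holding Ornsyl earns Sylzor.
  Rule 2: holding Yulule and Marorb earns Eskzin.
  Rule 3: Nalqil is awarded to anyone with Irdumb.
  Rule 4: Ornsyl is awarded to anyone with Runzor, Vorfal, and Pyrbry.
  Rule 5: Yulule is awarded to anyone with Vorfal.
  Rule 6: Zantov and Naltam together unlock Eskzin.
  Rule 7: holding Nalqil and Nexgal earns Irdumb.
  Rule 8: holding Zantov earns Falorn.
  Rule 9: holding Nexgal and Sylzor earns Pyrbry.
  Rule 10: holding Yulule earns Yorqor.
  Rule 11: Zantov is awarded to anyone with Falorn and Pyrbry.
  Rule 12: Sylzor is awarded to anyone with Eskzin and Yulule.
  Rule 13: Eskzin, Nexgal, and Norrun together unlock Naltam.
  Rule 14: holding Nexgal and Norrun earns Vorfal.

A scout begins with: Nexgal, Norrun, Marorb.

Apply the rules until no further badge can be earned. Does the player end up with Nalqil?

No

Nalqil would need Irdumb (Rule 3), but Irdumb is never earned.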